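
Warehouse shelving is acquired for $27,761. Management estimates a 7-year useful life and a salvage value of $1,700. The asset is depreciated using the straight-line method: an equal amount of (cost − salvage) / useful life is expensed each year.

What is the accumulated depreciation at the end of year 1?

Depreciable base = $27,761 − $1,700 = $26,061.
Annual expense = $26,061 / 7 = $3,723.
End of year 1: book value $24,038.
Accumulated through year 1 = $27,761 − $24,038 = $3,723.

$3,723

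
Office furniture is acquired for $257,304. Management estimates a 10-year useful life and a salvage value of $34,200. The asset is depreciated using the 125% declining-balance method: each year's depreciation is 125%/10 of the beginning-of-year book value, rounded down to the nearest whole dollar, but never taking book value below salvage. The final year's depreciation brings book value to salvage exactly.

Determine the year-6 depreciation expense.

$16,497

Depreciable base = $257,304 − $34,200 = $223,104.
Year 1: ⌊$257,304 × 125%/10⌋ = $32,163. Book value $225,141.
Year 2: ⌊$225,141 × 125%/10⌋ = $28,142. Book value $196,999.
Year 3: ⌊$196,999 × 125%/10⌋ = $24,624. Book value $172,375.
Year 4: ⌊$172,375 × 125%/10⌋ = $21,546. Book value $150,829.
Year 5: ⌊$150,829 × 125%/10⌋ = $18,853. Book value $131,976.
Year 6: ⌊$131,976 × 125%/10⌋ = $16,497. Book value $115,479.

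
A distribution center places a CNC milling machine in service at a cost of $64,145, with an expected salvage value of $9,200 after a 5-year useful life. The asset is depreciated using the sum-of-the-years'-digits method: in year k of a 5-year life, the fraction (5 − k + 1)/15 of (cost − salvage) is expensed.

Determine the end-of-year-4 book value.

$12,863

Depreciable base = $64,145 − $9,200 = $54,945.
Sum of the years' digits = 5+4+3+2+1 = 15.
Year 1: $54,945 × 5/15 = $18,315. Book value $45,830.
Year 2: $54,945 × 4/15 = $14,652. Book value $31,178.
Year 3: $54,945 × 3/15 = $10,989. Book value $20,189.
Year 4: $54,945 × 2/15 = $7,326. Book value $12,863.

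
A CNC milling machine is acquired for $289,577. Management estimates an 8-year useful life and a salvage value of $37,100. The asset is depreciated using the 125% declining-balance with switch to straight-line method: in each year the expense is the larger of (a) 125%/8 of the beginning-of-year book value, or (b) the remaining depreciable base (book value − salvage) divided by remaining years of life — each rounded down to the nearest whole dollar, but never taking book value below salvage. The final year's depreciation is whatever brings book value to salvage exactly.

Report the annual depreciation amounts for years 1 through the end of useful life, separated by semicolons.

$45,246; $38,176; $32,211; $27,368; $27,369; $27,369; $27,369; $27,369

Depreciable base = $289,577 − $37,100 = $252,477.
Year 1: DB = ⌊$289,577 × 125%/8⌋ = $45,246; SL = ⌊$252,477/8⌋ = $31,559 → take DB $45,246. Book value $244,331.
Year 2: DB = ⌊$244,331 × 125%/8⌋ = $38,176; SL = ⌊$207,231/7⌋ = $29,604 → take DB $38,176. Book value $206,155.
Year 3: DB = ⌊$206,155 × 125%/8⌋ = $32,211; SL = ⌊$169,055/6⌋ = $28,175 → take DB $32,211. Book value $173,944.
Year 4: DB = ⌊$173,944 × 125%/8⌋ = $27,178; SL = ⌊$136,844/5⌋ = $27,368 → take SL $27,368. Book value $146,576.
Year 5: DB = ⌊$146,576 × 125%/8⌋ = $22,902; SL = ⌊$109,476/4⌋ = $27,369 → take SL $27,369. Book value $119,207.
Year 6: DB = ⌊$119,207 × 125%/8⌋ = $18,626; SL = ⌊$82,107/3⌋ = $27,369 → take SL $27,369. Book value $91,838.
Year 7: DB = ⌊$91,838 × 125%/8⌋ = $14,349; SL = ⌊$54,738/2⌋ = $27,369 → take SL $27,369. Book value $64,469.
Year 8 (final): $64,469 − $37,100 = $27,369. Book value $37,100.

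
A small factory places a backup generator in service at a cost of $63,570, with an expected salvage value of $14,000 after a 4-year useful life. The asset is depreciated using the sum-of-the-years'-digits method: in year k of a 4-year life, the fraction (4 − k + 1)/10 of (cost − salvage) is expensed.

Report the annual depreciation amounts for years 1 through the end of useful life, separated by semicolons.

$19,828; $14,871; $9,914; $4,957

Depreciable base = $63,570 − $14,000 = $49,570.
Sum of the years' digits = 4+3+2+1 = 10.
Year 1: $49,570 × 4/10 = $19,828. Book value $43,742.
Year 2: $49,570 × 3/10 = $14,871. Book value $28,871.
Year 3: $49,570 × 2/10 = $9,914. Book value $18,957.
Year 4: $49,570 × 1/10 = $4,957. Book value $14,000.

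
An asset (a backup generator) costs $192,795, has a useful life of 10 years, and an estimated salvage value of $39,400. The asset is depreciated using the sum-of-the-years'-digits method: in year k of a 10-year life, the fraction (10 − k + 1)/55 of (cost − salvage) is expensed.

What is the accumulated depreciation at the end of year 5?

$111,560

Depreciable base = $192,795 − $39,400 = $153,395.
Sum of the years' digits = 10+9+8+7+6+5+4+3+2+1 = 55.
Year 1: $153,395 × 10/55 = $27,890. Book value $164,905.
Year 2: $153,395 × 9/55 = $25,101. Book value $139,804.
Year 3: $153,395 × 8/55 = $22,312. Book value $117,492.
Year 4: $153,395 × 7/55 = $19,523. Book value $97,969.
Year 5: $153,395 × 6/55 = $16,734. Book value $81,235.
Accumulated through year 5 = $192,795 − $81,235 = $111,560.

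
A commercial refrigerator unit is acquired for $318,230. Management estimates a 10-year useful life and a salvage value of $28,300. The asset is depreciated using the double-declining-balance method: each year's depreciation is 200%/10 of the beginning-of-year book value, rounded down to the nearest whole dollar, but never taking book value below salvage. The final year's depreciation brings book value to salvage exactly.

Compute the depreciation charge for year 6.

$20,855

Depreciable base = $318,230 − $28,300 = $289,930.
Year 1: ⌊$318,230 × 200%/10⌋ = $63,646. Book value $254,584.
Year 2: ⌊$254,584 × 200%/10⌋ = $50,916. Book value $203,668.
Year 3: ⌊$203,668 × 200%/10⌋ = $40,733. Book value $162,935.
Year 4: ⌊$162,935 × 200%/10⌋ = $32,587. Book value $130,348.
Year 5: ⌊$130,348 × 200%/10⌋ = $26,069. Book value $104,279.
Year 6: ⌊$104,279 × 200%/10⌋ = $20,855. Book value $83,424.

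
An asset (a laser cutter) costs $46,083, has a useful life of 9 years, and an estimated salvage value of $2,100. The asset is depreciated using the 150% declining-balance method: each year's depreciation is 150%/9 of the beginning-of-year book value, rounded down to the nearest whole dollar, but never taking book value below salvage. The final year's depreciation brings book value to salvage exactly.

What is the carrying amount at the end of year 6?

$15,435

Depreciable base = $46,083 − $2,100 = $43,983.
Year 1: ⌊$46,083 × 150%/9⌋ = $7,680. Book value $38,403.
Year 2: ⌊$38,403 × 150%/9⌋ = $6,400. Book value $32,003.
Year 3: ⌊$32,003 × 150%/9⌋ = $5,333. Book value $26,670.
Year 4: ⌊$26,670 × 150%/9⌋ = $4,445. Book value $22,225.
Year 5: ⌊$22,225 × 150%/9⌋ = $3,704. Book value $18,521.
Year 6: ⌊$18,521 × 150%/9⌋ = $3,086. Book value $15,435.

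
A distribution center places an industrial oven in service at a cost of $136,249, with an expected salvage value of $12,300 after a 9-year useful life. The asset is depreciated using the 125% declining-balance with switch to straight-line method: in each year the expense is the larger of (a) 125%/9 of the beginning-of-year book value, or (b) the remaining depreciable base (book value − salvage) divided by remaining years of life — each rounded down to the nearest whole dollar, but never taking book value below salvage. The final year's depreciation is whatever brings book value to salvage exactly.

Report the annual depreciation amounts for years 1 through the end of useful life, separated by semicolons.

Depreciable base = $136,249 − $12,300 = $123,949.
Year 1: DB = ⌊$136,249 × 125%/9⌋ = $18,923; SL = ⌊$123,949/9⌋ = $13,772 → take DB $18,923. Book value $117,326.
Year 2: DB = ⌊$117,326 × 125%/9⌋ = $16,295; SL = ⌊$105,026/8⌋ = $13,128 → take DB $16,295. Book value $101,031.
Year 3: DB = ⌊$101,031 × 125%/9⌋ = $14,032; SL = ⌊$88,731/7⌋ = $12,675 → take DB $14,032. Book value $86,999.
Year 4: DB = ⌊$86,999 × 125%/9⌋ = $12,083; SL = ⌊$74,699/6⌋ = $12,449 → take SL $12,449. Book value $74,550.
Year 5: DB = ⌊$74,550 × 125%/9⌋ = $10,354; SL = ⌊$62,250/5⌋ = $12,450 → take SL $12,450. Book value $62,100.
Year 6: DB = ⌊$62,100 × 125%/9⌋ = $8,625; SL = ⌊$49,800/4⌋ = $12,450 → take SL $12,450. Book value $49,650.
Year 7: DB = ⌊$49,650 × 125%/9⌋ = $6,895; SL = ⌊$37,350/3⌋ = $12,450 → take SL $12,450. Book value $37,200.
Year 8: DB = ⌊$37,200 × 125%/9⌋ = $5,166; SL = ⌊$24,900/2⌋ = $12,450 → take SL $12,450. Book value $24,750.
Year 9 (final): $24,750 − $12,300 = $12,450. Book value $12,300.

$18,923; $16,295; $14,032; $12,449; $12,450; $12,450; $12,450; $12,450; $12,450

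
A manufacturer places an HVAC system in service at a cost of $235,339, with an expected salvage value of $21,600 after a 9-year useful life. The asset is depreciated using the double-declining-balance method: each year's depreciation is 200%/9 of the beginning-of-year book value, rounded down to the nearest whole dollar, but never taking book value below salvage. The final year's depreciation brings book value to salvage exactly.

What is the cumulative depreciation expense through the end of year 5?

$168,353

Depreciable base = $235,339 − $21,600 = $213,739.
Year 1: ⌊$235,339 × 200%/9⌋ = $52,297. Book value $183,042.
Year 2: ⌊$183,042 × 200%/9⌋ = $40,676. Book value $142,366.
Year 3: ⌊$142,366 × 200%/9⌋ = $31,636. Book value $110,730.
Year 4: ⌊$110,730 × 200%/9⌋ = $24,606. Book value $86,124.
Year 5: ⌊$86,124 × 200%/9⌋ = $19,138. Book value $66,986.
Accumulated through year 5 = $235,339 − $66,986 = $168,353.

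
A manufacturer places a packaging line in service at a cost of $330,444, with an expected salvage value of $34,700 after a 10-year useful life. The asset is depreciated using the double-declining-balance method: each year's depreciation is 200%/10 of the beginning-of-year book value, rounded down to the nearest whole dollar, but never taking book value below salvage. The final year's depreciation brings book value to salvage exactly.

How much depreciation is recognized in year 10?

Depreciable base = $330,444 − $34,700 = $295,744.
Year 1: ⌊$330,444 × 200%/10⌋ = $66,088. Book value $264,356.
Year 2: ⌊$264,356 × 200%/10⌋ = $52,871. Book value $211,485.
Year 3: ⌊$211,485 × 200%/10⌋ = $42,297. Book value $169,188.
Year 4: ⌊$169,188 × 200%/10⌋ = $33,837. Book value $135,351.
Year 5: ⌊$135,351 × 200%/10⌋ = $27,070. Book value $108,281.
Year 6: ⌊$108,281 × 200%/10⌋ = $21,656. Book value $86,625.
Year 7: ⌊$86,625 × 200%/10⌋ = $17,325. Book value $69,300.
Year 8: ⌊$69,300 × 200%/10⌋ = $13,860. Book value $55,440.
Year 9: ⌊$55,440 × 200%/10⌋ = $11,088. Book value $44,352.
Year 10 (final): $44,352 − $34,700 = $9,652. Book value $34,700.

$9,652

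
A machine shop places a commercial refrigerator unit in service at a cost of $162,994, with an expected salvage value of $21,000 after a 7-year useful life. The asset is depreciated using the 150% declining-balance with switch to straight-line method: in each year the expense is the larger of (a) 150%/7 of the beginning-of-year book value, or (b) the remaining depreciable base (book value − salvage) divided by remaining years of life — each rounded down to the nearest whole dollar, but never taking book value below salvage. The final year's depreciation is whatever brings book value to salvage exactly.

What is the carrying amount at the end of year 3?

$79,063

Depreciable base = $162,994 − $21,000 = $141,994.
Year 1: DB = ⌊$162,994 × 150%/7⌋ = $34,927; SL = ⌊$141,994/7⌋ = $20,284 → take DB $34,927. Book value $128,067.
Year 2: DB = ⌊$128,067 × 150%/7⌋ = $27,442; SL = ⌊$107,067/6⌋ = $17,844 → take DB $27,442. Book value $100,625.
Year 3: DB = ⌊$100,625 × 150%/7⌋ = $21,562; SL = ⌊$79,625/5⌋ = $15,925 → take DB $21,562. Book value $79,063.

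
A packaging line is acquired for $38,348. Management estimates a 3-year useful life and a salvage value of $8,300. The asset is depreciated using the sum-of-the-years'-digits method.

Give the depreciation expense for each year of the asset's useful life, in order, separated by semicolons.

Depreciable base = $38,348 − $8,300 = $30,048.
Sum of the years' digits = 3+2+1 = 6.
Year 1: $30,048 × 3/6 = $15,024. Book value $23,324.
Year 2: $30,048 × 2/6 = $10,016. Book value $13,308.
Year 3: $30,048 × 1/6 = $5,008. Book value $8,300.

$15,024; $10,016; $5,008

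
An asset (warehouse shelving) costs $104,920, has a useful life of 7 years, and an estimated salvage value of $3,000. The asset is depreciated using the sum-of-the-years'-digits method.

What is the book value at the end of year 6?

$6,640

Depreciable base = $104,920 − $3,000 = $101,920.
Sum of the years' digits = 7+6+5+4+3+2+1 = 28.
Year 1: $101,920 × 7/28 = $25,480. Book value $79,440.
Year 2: $101,920 × 6/28 = $21,840. Book value $57,600.
Year 3: $101,920 × 5/28 = $18,200. Book value $39,400.
Year 4: $101,920 × 4/28 = $14,560. Book value $24,840.
Year 5: $101,920 × 3/28 = $10,920. Book value $13,920.
Year 6: $101,920 × 2/28 = $7,280. Book value $6,640.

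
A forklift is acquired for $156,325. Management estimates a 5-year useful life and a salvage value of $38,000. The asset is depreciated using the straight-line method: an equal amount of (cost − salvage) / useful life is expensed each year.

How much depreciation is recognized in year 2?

Depreciable base = $156,325 − $38,000 = $118,325.
Annual expense = $118,325 / 5 = $23,665.

$23,665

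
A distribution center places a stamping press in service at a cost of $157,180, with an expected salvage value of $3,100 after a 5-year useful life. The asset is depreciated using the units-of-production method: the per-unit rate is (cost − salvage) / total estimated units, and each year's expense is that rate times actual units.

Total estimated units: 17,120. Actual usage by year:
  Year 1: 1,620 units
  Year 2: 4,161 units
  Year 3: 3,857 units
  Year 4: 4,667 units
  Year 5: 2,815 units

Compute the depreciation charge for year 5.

$25,335

Depreciable base = $157,180 − $3,100 = $154,080.
Rate = $154,080 / 17,120 units = $9 per unit.
Year 1: 1,620 × $9 = $14,580. Book value $142,600.
Year 2: 4,161 × $9 = $37,449. Book value $105,151.
Year 3: 3,857 × $9 = $34,713. Book value $70,438.
Year 4: 4,667 × $9 = $42,003. Book value $28,435.
Year 5: 2,815 × $9 = $25,335. Book value $3,100.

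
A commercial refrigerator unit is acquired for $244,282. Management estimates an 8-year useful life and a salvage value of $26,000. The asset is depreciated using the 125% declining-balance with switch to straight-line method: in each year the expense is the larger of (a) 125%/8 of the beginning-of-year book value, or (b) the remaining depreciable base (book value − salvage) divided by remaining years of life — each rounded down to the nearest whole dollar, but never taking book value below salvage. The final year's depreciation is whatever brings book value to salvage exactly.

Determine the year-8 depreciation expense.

$24,147

Depreciable base = $244,282 − $26,000 = $218,282.
Year 1: DB = ⌊$244,282 × 125%/8⌋ = $38,169; SL = ⌊$218,282/8⌋ = $27,285 → take DB $38,169. Book value $206,113.
Year 2: DB = ⌊$206,113 × 125%/8⌋ = $32,205; SL = ⌊$180,113/7⌋ = $25,730 → take DB $32,205. Book value $173,908.
Year 3: DB = ⌊$173,908 × 125%/8⌋ = $27,173; SL = ⌊$147,908/6⌋ = $24,651 → take DB $27,173. Book value $146,735.
Year 4: DB = ⌊$146,735 × 125%/8⌋ = $22,927; SL = ⌊$120,735/5⌋ = $24,147 → take SL $24,147. Book value $122,588.
Year 5: DB = ⌊$122,588 × 125%/8⌋ = $19,154; SL = ⌊$96,588/4⌋ = $24,147 → take SL $24,147. Book value $98,441.
Year 6: DB = ⌊$98,441 × 125%/8⌋ = $15,381; SL = ⌊$72,441/3⌋ = $24,147 → take SL $24,147. Book value $74,294.
Year 7: DB = ⌊$74,294 × 125%/8⌋ = $11,608; SL = ⌊$48,294/2⌋ = $24,147 → take SL $24,147. Book value $50,147.
Year 8 (final): $50,147 − $26,000 = $24,147. Book value $26,000.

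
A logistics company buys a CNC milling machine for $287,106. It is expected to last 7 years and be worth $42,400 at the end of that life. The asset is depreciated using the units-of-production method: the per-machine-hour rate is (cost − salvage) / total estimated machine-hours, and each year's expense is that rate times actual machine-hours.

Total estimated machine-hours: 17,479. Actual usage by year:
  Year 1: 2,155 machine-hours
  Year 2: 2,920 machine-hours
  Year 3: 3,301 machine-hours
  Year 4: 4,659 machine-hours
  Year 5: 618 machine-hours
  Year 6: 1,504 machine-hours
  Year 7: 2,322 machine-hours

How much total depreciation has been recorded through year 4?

$182,490

Depreciable base = $287,106 − $42,400 = $244,706.
Rate = $244,706 / 17,479 machine-hours = $14 per machine-hour.
Year 1: 2,155 × $14 = $30,170. Book value $256,936.
Year 2: 2,920 × $14 = $40,880. Book value $216,056.
Year 3: 3,301 × $14 = $46,214. Book value $169,842.
Year 4: 4,659 × $14 = $65,226. Book value $104,616.
Accumulated through year 4 = $287,106 − $104,616 = $182,490.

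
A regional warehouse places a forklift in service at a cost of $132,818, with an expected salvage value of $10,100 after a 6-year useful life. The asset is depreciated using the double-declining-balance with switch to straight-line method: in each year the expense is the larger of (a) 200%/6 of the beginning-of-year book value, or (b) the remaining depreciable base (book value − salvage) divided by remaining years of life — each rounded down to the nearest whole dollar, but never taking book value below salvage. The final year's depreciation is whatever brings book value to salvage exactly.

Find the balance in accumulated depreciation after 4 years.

Depreciable base = $132,818 − $10,100 = $122,718.
Year 1: DB = ⌊$132,818 × 200%/6⌋ = $44,272; SL = ⌊$122,718/6⌋ = $20,453 → take DB $44,272. Book value $88,546.
Year 2: DB = ⌊$88,546 × 200%/6⌋ = $29,515; SL = ⌊$78,446/5⌋ = $15,689 → take DB $29,515. Book value $59,031.
Year 3: DB = ⌊$59,031 × 200%/6⌋ = $19,677; SL = ⌊$48,931/4⌋ = $12,232 → take DB $19,677. Book value $39,354.
Year 4: DB = ⌊$39,354 × 200%/6⌋ = $13,118; SL = ⌊$29,254/3⌋ = $9,751 → take DB $13,118. Book value $26,236.
Accumulated through year 4 = $132,818 − $26,236 = $106,582.

$106,582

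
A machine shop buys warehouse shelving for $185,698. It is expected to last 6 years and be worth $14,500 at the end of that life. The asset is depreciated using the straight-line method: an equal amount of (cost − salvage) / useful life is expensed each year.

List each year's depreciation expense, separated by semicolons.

Depreciable base = $185,698 − $14,500 = $171,198.
Annual expense = $171,198 / 6 = $28,533.
End of year 1: book value $157,165.
End of year 2: book value $128,632.
End of year 3: book value $100,099.
End of year 4: book value $71,566.
End of year 5: book value $43,033.
End of year 6: book value $14,500.

$28,533; $28,533; $28,533; $28,533; $28,533; $28,533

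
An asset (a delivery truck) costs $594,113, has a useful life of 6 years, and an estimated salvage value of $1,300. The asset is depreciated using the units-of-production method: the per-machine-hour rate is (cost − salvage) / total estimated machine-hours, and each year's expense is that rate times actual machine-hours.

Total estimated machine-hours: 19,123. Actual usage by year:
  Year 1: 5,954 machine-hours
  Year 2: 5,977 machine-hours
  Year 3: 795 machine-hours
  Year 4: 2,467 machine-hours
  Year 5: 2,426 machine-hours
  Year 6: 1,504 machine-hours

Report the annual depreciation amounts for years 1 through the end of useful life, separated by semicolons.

$184,574; $185,287; $24,645; $76,477; $75,206; $46,624

Depreciable base = $594,113 − $1,300 = $592,813.
Rate = $592,813 / 19,123 machine-hours = $31 per machine-hour.
Year 1: 5,954 × $31 = $184,574. Book value $409,539.
Year 2: 5,977 × $31 = $185,287. Book value $224,252.
Year 3: 795 × $31 = $24,645. Book value $199,607.
Year 4: 2,467 × $31 = $76,477. Book value $123,130.
Year 5: 2,426 × $31 = $75,206. Book value $47,924.
Year 6: 1,504 × $31 = $46,624. Book value $1,300.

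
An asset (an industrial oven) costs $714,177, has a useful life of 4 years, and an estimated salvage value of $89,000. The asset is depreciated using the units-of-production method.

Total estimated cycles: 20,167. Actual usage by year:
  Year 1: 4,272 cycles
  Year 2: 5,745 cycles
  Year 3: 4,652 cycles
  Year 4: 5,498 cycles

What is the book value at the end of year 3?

$259,438

Depreciable base = $714,177 − $89,000 = $625,177.
Rate = $625,177 / 20,167 cycles = $31 per cycle.
Year 1: 4,272 × $31 = $132,432. Book value $581,745.
Year 2: 5,745 × $31 = $178,095. Book value $403,650.
Year 3: 4,652 × $31 = $144,212. Book value $259,438.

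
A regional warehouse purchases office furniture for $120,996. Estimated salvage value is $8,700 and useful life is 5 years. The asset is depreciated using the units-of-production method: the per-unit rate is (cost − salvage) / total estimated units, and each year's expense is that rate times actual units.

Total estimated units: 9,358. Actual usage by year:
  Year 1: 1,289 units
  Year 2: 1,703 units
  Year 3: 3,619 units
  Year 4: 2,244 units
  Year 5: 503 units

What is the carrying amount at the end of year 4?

Depreciable base = $120,996 − $8,700 = $112,296.
Rate = $112,296 / 9,358 units = $12 per unit.
Year 1: 1,289 × $12 = $15,468. Book value $105,528.
Year 2: 1,703 × $12 = $20,436. Book value $85,092.
Year 3: 3,619 × $12 = $43,428. Book value $41,664.
Year 4: 2,244 × $12 = $26,928. Book value $14,736.

$14,736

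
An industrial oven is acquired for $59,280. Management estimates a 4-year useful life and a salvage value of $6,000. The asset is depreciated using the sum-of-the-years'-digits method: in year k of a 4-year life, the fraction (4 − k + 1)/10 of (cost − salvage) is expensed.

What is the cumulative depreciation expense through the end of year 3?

Depreciable base = $59,280 − $6,000 = $53,280.
Sum of the years' digits = 4+3+2+1 = 10.
Year 1: $53,280 × 4/10 = $21,312. Book value $37,968.
Year 2: $53,280 × 3/10 = $15,984. Book value $21,984.
Year 3: $53,280 × 2/10 = $10,656. Book value $11,328.
Accumulated through year 3 = $59,280 − $11,328 = $47,952.

$47,952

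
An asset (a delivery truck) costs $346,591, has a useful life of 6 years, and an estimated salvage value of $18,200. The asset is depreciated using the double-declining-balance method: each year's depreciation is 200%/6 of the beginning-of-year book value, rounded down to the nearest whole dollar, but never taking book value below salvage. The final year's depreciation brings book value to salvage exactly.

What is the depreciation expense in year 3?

$51,347

Depreciable base = $346,591 − $18,200 = $328,391.
Year 1: ⌊$346,591 × 200%/6⌋ = $115,530. Book value $231,061.
Year 2: ⌊$231,061 × 200%/6⌋ = $77,020. Book value $154,041.
Year 3: ⌊$154,041 × 200%/6⌋ = $51,347. Book value $102,694.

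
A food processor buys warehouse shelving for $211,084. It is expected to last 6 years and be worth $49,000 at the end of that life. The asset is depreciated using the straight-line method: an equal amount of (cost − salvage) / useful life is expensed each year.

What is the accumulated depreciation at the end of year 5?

$135,070

Depreciable base = $211,084 − $49,000 = $162,084.
Annual expense = $162,084 / 6 = $27,014.
End of year 1: book value $184,070.
End of year 2: book value $157,056.
End of year 3: book value $130,042.
End of year 4: book value $103,028.
End of year 5: book value $76,014.
Accumulated through year 5 = $211,084 − $76,014 = $135,070.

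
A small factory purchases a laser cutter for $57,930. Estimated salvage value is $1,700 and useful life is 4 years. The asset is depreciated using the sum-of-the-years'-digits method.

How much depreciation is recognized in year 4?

$5,623

Depreciable base = $57,930 − $1,700 = $56,230.
Sum of the years' digits = 4+3+2+1 = 10.
Year 1: $56,230 × 4/10 = $22,492. Book value $35,438.
Year 2: $56,230 × 3/10 = $16,869. Book value $18,569.
Year 3: $56,230 × 2/10 = $11,246. Book value $7,323.
Year 4: $56,230 × 1/10 = $5,623. Book value $1,700.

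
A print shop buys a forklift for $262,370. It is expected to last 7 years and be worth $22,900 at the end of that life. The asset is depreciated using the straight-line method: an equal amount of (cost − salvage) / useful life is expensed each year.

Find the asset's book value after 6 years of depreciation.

$57,110

Depreciable base = $262,370 − $22,900 = $239,470.
Annual expense = $239,470 / 7 = $34,210.
End of year 1: book value $228,160.
End of year 2: book value $193,950.
End of year 3: book value $159,740.
End of year 4: book value $125,530.
End of year 5: book value $91,320.
End of year 6: book value $57,110.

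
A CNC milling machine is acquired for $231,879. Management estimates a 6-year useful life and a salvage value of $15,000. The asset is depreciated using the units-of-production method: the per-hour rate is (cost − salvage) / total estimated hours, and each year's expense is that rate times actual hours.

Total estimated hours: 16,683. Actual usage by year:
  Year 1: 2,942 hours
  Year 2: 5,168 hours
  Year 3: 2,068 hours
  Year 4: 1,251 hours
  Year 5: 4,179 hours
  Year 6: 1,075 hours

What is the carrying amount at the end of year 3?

Depreciable base = $231,879 − $15,000 = $216,879.
Rate = $216,879 / 16,683 hours = $13 per hour.
Year 1: 2,942 × $13 = $38,246. Book value $193,633.
Year 2: 5,168 × $13 = $67,184. Book value $126,449.
Year 3: 2,068 × $13 = $26,884. Book value $99,565.

$99,565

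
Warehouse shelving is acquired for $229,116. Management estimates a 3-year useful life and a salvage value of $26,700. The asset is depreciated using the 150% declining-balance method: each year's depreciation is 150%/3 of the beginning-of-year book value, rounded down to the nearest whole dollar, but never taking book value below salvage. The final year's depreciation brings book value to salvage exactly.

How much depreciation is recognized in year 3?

Depreciable base = $229,116 − $26,700 = $202,416.
Year 1: ⌊$229,116 × 150%/3⌋ = $114,558. Book value $114,558.
Year 2: ⌊$114,558 × 150%/3⌋ = $57,279. Book value $57,279.
Year 3 (final): $57,279 − $26,700 = $30,579. Book value $26,700.

$30,579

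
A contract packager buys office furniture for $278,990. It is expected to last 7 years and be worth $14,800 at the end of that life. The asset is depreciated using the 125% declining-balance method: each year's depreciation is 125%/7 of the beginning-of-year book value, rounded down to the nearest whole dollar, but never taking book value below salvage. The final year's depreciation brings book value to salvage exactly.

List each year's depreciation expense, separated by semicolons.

Depreciable base = $278,990 − $14,800 = $264,190.
Year 1: ⌊$278,990 × 125%/7⌋ = $49,819. Book value $229,171.
Year 2: ⌊$229,171 × 125%/7⌋ = $40,923. Book value $188,248.
Year 3: ⌊$188,248 × 125%/7⌋ = $33,615. Book value $154,633.
Year 4: ⌊$154,633 × 125%/7⌋ = $27,613. Book value $127,020.
Year 5: ⌊$127,020 × 125%/7⌋ = $22,682. Book value $104,338.
Year 6: ⌊$104,338 × 125%/7⌋ = $18,631. Book value $85,707.
Year 7 (final): $85,707 − $14,800 = $70,907. Book value $14,800.

$49,819; $40,923; $33,615; $27,613; $22,682; $18,631; $70,907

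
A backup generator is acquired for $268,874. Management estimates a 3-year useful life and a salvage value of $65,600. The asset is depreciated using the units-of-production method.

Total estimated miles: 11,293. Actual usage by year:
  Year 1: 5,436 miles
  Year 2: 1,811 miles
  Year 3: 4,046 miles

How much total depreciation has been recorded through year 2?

Depreciable base = $268,874 − $65,600 = $203,274.
Rate = $203,274 / 11,293 miles = $18 per mile.
Year 1: 5,436 × $18 = $97,848. Book value $171,026.
Year 2: 1,811 × $18 = $32,598. Book value $138,428.
Accumulated through year 2 = $268,874 − $138,428 = $130,446.

$130,446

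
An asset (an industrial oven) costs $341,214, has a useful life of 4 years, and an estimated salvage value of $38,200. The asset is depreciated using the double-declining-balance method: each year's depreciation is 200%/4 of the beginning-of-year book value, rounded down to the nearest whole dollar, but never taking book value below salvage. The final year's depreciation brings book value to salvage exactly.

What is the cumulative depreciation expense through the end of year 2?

Depreciable base = $341,214 − $38,200 = $303,014.
Year 1: ⌊$341,214 × 200%/4⌋ = $170,607. Book value $170,607.
Year 2: ⌊$170,607 × 200%/4⌋ = $85,303. Book value $85,304.
Accumulated through year 2 = $341,214 − $85,304 = $255,910.

$255,910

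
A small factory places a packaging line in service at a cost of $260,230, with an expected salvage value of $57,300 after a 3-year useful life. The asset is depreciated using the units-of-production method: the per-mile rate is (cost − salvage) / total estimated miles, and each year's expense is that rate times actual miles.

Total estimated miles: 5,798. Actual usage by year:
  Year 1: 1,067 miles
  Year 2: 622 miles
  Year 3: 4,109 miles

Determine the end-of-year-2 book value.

$201,115

Depreciable base = $260,230 − $57,300 = $202,930.
Rate = $202,930 / 5,798 miles = $35 per mile.
Year 1: 1,067 × $35 = $37,345. Book value $222,885.
Year 2: 622 × $35 = $21,770. Book value $201,115.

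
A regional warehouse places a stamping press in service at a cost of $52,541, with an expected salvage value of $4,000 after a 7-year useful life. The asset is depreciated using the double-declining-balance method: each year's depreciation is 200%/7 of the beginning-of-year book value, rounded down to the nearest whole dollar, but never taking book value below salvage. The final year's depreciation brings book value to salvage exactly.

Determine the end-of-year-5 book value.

$9,770

Depreciable base = $52,541 − $4,000 = $48,541.
Year 1: ⌊$52,541 × 200%/7⌋ = $15,011. Book value $37,530.
Year 2: ⌊$37,530 × 200%/7⌋ = $10,722. Book value $26,808.
Year 3: ⌊$26,808 × 200%/7⌋ = $7,659. Book value $19,149.
Year 4: ⌊$19,149 × 200%/7⌋ = $5,471. Book value $13,678.
Year 5: ⌊$13,678 × 200%/7⌋ = $3,908. Book value $9,770.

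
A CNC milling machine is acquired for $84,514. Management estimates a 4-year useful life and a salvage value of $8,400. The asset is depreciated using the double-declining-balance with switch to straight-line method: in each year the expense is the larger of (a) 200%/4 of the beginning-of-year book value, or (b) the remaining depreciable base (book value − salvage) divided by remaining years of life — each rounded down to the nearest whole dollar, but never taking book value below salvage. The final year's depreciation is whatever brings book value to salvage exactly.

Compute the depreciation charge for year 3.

Depreciable base = $84,514 − $8,400 = $76,114.
Year 1: DB = ⌊$84,514 × 200%/4⌋ = $42,257; SL = ⌊$76,114/4⌋ = $19,028 → take DB $42,257. Book value $42,257.
Year 2: DB = ⌊$42,257 × 200%/4⌋ = $21,128; SL = ⌊$33,857/3⌋ = $11,285 → take DB $21,128. Book value $21,129.
Year 3: DB = ⌊$21,129 × 200%/4⌋ = $10,564; SL = ⌊$12,729/2⌋ = $6,364 → take DB $10,564. Book value $10,565.

$10,564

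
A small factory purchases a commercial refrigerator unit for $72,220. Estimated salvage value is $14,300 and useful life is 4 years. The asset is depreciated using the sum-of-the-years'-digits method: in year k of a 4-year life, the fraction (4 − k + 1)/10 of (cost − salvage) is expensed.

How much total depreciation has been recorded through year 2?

Depreciable base = $72,220 − $14,300 = $57,920.
Sum of the years' digits = 4+3+2+1 = 10.
Year 1: $57,920 × 4/10 = $23,168. Book value $49,052.
Year 2: $57,920 × 3/10 = $17,376. Book value $31,676.
Accumulated through year 2 = $72,220 − $31,676 = $40,544.

$40,544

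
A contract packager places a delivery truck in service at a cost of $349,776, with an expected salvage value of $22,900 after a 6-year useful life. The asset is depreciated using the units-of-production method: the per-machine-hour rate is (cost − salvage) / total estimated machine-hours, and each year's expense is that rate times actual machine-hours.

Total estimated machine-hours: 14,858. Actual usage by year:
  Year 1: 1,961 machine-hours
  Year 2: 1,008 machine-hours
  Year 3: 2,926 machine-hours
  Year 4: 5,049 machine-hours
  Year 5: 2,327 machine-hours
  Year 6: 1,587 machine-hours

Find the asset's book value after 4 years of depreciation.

$109,008

Depreciable base = $349,776 − $22,900 = $326,876.
Rate = $326,876 / 14,858 machine-hours = $22 per machine-hour.
Year 1: 1,961 × $22 = $43,142. Book value $306,634.
Year 2: 1,008 × $22 = $22,176. Book value $284,458.
Year 3: 2,926 × $22 = $64,372. Book value $220,086.
Year 4: 5,049 × $22 = $111,078. Book value $109,008.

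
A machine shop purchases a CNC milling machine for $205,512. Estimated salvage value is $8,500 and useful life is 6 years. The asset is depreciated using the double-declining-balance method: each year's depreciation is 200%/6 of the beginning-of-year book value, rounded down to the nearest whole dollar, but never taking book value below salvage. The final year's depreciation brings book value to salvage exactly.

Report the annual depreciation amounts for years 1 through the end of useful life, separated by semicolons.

Depreciable base = $205,512 − $8,500 = $197,012.
Year 1: ⌊$205,512 × 200%/6⌋ = $68,504. Book value $137,008.
Year 2: ⌊$137,008 × 200%/6⌋ = $45,669. Book value $91,339.
Year 3: ⌊$91,339 × 200%/6⌋ = $30,446. Book value $60,893.
Year 4: ⌊$60,893 × 200%/6⌋ = $20,297. Book value $40,596.
Year 5: ⌊$40,596 × 200%/6⌋ = $13,532. Book value $27,064.
Year 6 (final): $27,064 − $8,500 = $18,564. Book value $8,500.

$68,504; $45,669; $30,446; $20,297; $13,532; $18,564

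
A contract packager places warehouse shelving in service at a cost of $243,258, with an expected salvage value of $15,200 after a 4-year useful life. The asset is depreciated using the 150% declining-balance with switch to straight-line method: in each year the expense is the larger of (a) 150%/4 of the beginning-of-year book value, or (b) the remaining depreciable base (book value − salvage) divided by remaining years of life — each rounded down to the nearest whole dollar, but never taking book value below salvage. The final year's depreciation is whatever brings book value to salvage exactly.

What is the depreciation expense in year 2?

Depreciable base = $243,258 − $15,200 = $228,058.
Year 1: DB = ⌊$243,258 × 150%/4⌋ = $91,221; SL = ⌊$228,058/4⌋ = $57,014 → take DB $91,221. Book value $152,037.
Year 2: DB = ⌊$152,037 × 150%/4⌋ = $57,013; SL = ⌊$136,837/3⌋ = $45,612 → take DB $57,013. Book value $95,024.

$57,013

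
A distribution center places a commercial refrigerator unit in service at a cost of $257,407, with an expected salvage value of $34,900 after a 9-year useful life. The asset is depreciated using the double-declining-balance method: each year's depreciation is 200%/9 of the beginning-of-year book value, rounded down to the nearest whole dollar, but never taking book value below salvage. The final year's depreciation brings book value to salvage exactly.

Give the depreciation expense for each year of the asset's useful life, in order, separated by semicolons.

$57,201; $44,490; $34,603; $26,914; $20,933; $16,281; $12,663; $9,422; $0

Depreciable base = $257,407 − $34,900 = $222,507.
Year 1: ⌊$257,407 × 200%/9⌋ = $57,201. Book value $200,206.
Year 2: ⌊$200,206 × 200%/9⌋ = $44,490. Book value $155,716.
Year 3: ⌊$155,716 × 200%/9⌋ = $34,603. Book value $121,113.
Year 4: ⌊$121,113 × 200%/9⌋ = $26,914. Book value $94,199.
Year 5: ⌊$94,199 × 200%/9⌋ = $20,933. Book value $73,266.
Year 6: ⌊$73,266 × 200%/9⌋ = $16,281. Book value $56,985.
Year 7: ⌊$56,985 × 200%/9⌋ = $12,663. Book value $44,322.
Year 8: ⌊$44,322 × 200%/9⌋ = $9,849, capped at $9,422. Book value $34,900.
Year 9 (final): $34,900 − $34,900 = $0. Book value $34,900.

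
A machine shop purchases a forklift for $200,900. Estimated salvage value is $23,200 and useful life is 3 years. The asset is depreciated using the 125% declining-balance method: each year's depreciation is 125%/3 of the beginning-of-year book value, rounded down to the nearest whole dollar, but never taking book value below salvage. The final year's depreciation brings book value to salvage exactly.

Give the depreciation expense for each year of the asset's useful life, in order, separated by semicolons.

$83,708; $48,830; $45,162

Depreciable base = $200,900 − $23,200 = $177,700.
Year 1: ⌊$200,900 × 125%/3⌋ = $83,708. Book value $117,192.
Year 2: ⌊$117,192 × 125%/3⌋ = $48,830. Book value $68,362.
Year 3 (final): $68,362 − $23,200 = $45,162. Book value $23,200.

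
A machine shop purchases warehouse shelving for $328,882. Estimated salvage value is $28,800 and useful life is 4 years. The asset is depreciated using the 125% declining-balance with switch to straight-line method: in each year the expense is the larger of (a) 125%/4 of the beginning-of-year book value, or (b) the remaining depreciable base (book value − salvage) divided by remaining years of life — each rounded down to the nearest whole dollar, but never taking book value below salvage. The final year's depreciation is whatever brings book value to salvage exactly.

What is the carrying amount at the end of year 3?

Depreciable base = $328,882 − $28,800 = $300,082.
Year 1: DB = ⌊$328,882 × 125%/4⌋ = $102,775; SL = ⌊$300,082/4⌋ = $75,020 → take DB $102,775. Book value $226,107.
Year 2: DB = ⌊$226,107 × 125%/4⌋ = $70,658; SL = ⌊$197,307/3⌋ = $65,769 → take DB $70,658. Book value $155,449.
Year 3: DB = ⌊$155,449 × 125%/4⌋ = $48,577; SL = ⌊$126,649/2⌋ = $63,324 → take SL $63,324. Book value $92,125.

$92,125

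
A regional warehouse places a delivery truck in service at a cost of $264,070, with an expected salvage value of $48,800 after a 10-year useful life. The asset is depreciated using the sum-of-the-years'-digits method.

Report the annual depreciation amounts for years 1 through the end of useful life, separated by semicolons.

Depreciable base = $264,070 − $48,800 = $215,270.
Sum of the years' digits = 10+9+8+7+6+5+4+3+2+1 = 55.
Year 1: $215,270 × 10/55 = $39,140. Book value $224,930.
Year 2: $215,270 × 9/55 = $35,226. Book value $189,704.
Year 3: $215,270 × 8/55 = $31,312. Book value $158,392.
Year 4: $215,270 × 7/55 = $27,398. Book value $130,994.
Year 5: $215,270 × 6/55 = $23,484. Book value $107,510.
Year 6: $215,270 × 5/55 = $19,570. Book value $87,940.
Year 7: $215,270 × 4/55 = $15,656. Book value $72,284.
Year 8: $215,270 × 3/55 = $11,742. Book value $60,542.
Year 9: $215,270 × 2/55 = $7,828. Book value $52,714.
Year 10: $215,270 × 1/55 = $3,914. Book value $48,800.

$39,140; $35,226; $31,312; $27,398; $23,484; $19,570; $15,656; $11,742; $7,828; $3,914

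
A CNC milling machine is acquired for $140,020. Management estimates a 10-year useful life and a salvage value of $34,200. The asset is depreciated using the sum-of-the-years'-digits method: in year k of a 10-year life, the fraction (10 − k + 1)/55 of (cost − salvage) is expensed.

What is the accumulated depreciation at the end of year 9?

Depreciable base = $140,020 − $34,200 = $105,820.
Sum of the years' digits = 10+9+8+7+6+5+4+3+2+1 = 55.
Year 1: $105,820 × 10/55 = $19,240. Book value $120,780.
Year 2: $105,820 × 9/55 = $17,316. Book value $103,464.
Year 3: $105,820 × 8/55 = $15,392. Book value $88,072.
Year 4: $105,820 × 7/55 = $13,468. Book value $74,604.
Year 5: $105,820 × 6/55 = $11,544. Book value $63,060.
Year 6: $105,820 × 5/55 = $9,620. Book value $53,440.
Year 7: $105,820 × 4/55 = $7,696. Book value $45,744.
Year 8: $105,820 × 3/55 = $5,772. Book value $39,972.
Year 9: $105,820 × 2/55 = $3,848. Book value $36,124.
Accumulated through year 9 = $140,020 − $36,124 = $103,896.

$103,896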